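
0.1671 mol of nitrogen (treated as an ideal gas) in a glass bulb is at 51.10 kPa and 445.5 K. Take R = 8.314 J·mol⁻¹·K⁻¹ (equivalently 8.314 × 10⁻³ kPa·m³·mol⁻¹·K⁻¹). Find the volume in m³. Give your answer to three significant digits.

PV = nRT ⇒ V = nRT/P = (0.1671 × 8.314 × 10⁻³ × 445.5) / 51.10

V ≈ 0.0121 m³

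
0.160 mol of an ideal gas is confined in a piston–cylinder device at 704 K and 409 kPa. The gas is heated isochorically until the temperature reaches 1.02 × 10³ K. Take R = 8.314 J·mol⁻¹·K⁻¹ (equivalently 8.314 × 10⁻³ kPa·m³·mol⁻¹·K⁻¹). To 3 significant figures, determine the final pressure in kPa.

P₂ ≈ 593 kPa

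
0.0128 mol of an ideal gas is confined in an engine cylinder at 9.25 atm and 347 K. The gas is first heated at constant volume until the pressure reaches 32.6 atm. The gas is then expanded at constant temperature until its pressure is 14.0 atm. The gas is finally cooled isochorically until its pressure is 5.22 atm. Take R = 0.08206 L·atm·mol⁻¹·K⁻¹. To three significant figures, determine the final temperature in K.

T₄ ≈ 456 K

From PV = nRT: V₁ = nRT₁/P₁ = 0.03940 L.
V constant ⇒ P ∝ T: V₂ = V₁; T₂ = T₁·(P₂/P₁) = 1223 K.
T constant ⇒ Boyle's law P V = const: T₃ = T₂; V₃ = V₂·(P₂/P₃) = 0.09175 L.
Isochoric, so P/T is constant: V₄ = V₃; T₄ = T₃·(P₄/P₃) = 456.0 K.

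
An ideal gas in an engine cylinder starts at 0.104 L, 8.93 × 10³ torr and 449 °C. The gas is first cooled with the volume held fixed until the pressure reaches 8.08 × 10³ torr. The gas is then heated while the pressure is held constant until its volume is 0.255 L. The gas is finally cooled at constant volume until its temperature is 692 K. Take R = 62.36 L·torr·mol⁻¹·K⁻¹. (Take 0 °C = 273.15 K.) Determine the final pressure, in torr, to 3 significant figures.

Convert: T₁ = 722.1 K.
Isochoric, so P/T is constant: V₂ = V₁; T₂ = T₁·(P₂/P₁) = 653.4 K.
Isobaric, so V/T is constant: P₃ = P₂; T₃ = T₂·(V₃/V₂) = 1602 K.
Isochoric, so P/T is constant: V₄ = V₃; P₄ = P₃·(T₄/T₃) = 3490 torr.

P₄ ≈ 3.49e+03 torr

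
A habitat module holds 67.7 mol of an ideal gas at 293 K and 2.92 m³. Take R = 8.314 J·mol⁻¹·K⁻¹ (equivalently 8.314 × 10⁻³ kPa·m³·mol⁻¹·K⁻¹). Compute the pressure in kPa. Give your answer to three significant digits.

PV = nRT ⇒ P = nRT/V = (67.7 × 8.314 × 10⁻³ × 293) / 2.92

P ≈ 56.5 kPa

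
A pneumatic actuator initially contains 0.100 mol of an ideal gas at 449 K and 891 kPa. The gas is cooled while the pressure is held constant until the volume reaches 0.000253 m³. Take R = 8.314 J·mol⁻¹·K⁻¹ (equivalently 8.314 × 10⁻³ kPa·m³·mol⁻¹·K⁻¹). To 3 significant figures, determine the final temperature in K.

From PV = nRT: V₁ = nRT₁/P₁ = 0.0004190 m³.
P constant ⇒ V ∝ T: P₂ = P₁; T₂ = T₁·(V₂/V₁) = 271.1 K.

T₂ ≈ 271 K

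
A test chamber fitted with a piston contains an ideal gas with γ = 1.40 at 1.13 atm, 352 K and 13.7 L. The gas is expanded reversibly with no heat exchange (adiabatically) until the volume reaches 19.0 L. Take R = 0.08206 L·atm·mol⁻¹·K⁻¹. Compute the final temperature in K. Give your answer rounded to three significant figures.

T₂ ≈ 309 K

Adiabatic (γ = 1.40), T V^(γ−1) and P V^γ constant: T₂ = T₁·(V₁/V₂)^(γ−1) = 308.8 K; P₂ = P₁·(V₁/V₂)^γ = 0.7149 atm.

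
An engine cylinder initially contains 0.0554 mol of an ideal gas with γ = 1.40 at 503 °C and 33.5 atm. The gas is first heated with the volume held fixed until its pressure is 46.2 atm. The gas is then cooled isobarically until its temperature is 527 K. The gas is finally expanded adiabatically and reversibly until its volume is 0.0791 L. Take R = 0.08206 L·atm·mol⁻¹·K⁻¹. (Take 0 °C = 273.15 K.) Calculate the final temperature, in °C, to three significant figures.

T₄ ≈ 172 °C

Convert: T₁ = 776.1 K.
From PV = nRT: V₁ = nRT₁/P₁ = 0.1053 L.
Isochoric, so P/T is constant: V₂ = V₁; T₂ = T₁·(P₂/P₁) = 1070 K.
P constant ⇒ V ∝ T: P₃ = P₂; V₃ = V₂·(T₃/T₂) = 0.05186 L.
Reversible adiabatic, γ = 1.40: T₄ = T₃·(V₃/V₄)^(γ−1) = 445.1 K; P₄ = P₃·(V₃/V₄)^γ = 25.58 atm.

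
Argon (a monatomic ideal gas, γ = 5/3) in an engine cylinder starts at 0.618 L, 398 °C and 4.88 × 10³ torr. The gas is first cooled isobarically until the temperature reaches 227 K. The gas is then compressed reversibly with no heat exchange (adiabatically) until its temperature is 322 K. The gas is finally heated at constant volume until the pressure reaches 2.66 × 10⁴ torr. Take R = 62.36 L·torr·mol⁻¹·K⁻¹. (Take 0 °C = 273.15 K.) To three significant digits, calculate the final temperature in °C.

T₄ ≈ 459 °C

Convert: T₁ = 671.1 K.
P constant ⇒ V ∝ T: P₂ = P₁; V₂ = V₁·(T₂/T₁) = 0.2090 L.
Reversible adiabatic, γ = 5/3: P₃ = P₂·(T₃/T₂)^(γ/(γ−1)) = 1.169e+04 torr; V₃ = V₂·(T₂/T₃)^(1/(γ−1)) = 0.1237 L.
Isochoric, so P/T is constant: V₄ = V₃; T₄ = T₃·(P₄/P₃) = 732.4 K.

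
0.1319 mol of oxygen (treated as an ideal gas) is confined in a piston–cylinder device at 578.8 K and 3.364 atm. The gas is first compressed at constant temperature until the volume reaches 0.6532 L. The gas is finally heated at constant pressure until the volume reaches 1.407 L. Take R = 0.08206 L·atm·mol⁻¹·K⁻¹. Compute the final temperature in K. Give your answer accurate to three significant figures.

T₃ ≈ 1.25e+03 K

From PV = nRT: V₁ = nRT₁/P₁ = 1.862 L.
Isothermal, so P V is constant: T₂ = T₁; P₂ = P₁·(V₁/V₂) = 9.591 atm.
P constant ⇒ V ∝ T: P₃ = P₂; T₃ = T₂·(V₃/V₂) = 1247 K.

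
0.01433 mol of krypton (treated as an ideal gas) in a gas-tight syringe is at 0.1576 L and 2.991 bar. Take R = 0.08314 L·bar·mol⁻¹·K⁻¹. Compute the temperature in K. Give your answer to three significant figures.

PV = nRT ⇒ T = PV/(nR) = (2.991 × 0.1576) / (0.01433 × 0.08314)

T ≈ 396 K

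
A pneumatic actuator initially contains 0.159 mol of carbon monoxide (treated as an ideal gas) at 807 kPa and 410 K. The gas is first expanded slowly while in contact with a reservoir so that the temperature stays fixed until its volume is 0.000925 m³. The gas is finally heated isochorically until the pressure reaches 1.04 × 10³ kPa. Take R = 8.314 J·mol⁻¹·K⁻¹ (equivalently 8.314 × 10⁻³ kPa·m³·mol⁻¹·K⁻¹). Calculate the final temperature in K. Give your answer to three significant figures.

T₃ ≈ 728 K

From PV = nRT: V₁ = nRT₁/P₁ = 0.0006716 m³.
Isothermal, so P V is constant: T₂ = T₁; P₂ = P₁·(V₁/V₂) = 585.9 kPa.
Isochoric, so P/T is constant: V₃ = V₂; T₃ = T₂·(P₃/P₂) = 727.7 K.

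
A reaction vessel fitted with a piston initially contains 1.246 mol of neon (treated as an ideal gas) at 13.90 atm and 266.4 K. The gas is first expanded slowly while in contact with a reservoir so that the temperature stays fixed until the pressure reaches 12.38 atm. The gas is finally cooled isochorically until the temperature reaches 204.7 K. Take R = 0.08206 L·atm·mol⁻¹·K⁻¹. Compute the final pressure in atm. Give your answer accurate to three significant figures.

P₃ ≈ 9.51 atm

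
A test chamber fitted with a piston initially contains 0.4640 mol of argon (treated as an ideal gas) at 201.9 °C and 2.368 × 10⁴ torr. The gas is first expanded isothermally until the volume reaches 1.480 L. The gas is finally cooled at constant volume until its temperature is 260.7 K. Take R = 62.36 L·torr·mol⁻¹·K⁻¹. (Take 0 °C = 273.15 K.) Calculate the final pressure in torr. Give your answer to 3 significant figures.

Convert: T₁ = 475.0 K.
From PV = nRT: V₁ = nRT₁/P₁ = 0.5805 L.
T constant ⇒ Boyle's law P V = const: T₂ = T₁; P₂ = P₁·(V₁/V₂) = 9288 torr.
Isochoric, so P/T is constant: V₃ = V₂; P₃ = P₂·(T₃/T₂) = 5097 torr.

P₃ ≈ 5.10e+03 torr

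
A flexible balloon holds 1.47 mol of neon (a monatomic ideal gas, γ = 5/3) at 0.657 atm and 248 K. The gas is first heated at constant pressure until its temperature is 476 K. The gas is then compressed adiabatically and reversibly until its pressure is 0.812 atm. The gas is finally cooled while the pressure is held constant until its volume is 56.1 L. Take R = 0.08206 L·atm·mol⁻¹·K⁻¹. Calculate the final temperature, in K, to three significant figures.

T₄ ≈ 378 K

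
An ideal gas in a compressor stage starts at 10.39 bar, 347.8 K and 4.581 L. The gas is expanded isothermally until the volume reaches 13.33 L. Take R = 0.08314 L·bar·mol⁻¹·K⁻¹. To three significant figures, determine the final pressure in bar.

Isothermal, so P V is constant: T₂ = T₁; P₂ = P₁·(V₁/V₂) = 3.571 bar.

P₂ ≈ 3.57 bar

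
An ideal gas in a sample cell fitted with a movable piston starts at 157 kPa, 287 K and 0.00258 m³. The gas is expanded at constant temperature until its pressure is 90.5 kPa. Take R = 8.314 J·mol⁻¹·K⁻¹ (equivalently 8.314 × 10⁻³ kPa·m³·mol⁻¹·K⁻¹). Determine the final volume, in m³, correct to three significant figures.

Isothermal, so P V is constant: T₂ = T₁; V₂ = V₁·(P₁/P₂) = 0.004476 m³.

V₂ ≈ 0.00448 m³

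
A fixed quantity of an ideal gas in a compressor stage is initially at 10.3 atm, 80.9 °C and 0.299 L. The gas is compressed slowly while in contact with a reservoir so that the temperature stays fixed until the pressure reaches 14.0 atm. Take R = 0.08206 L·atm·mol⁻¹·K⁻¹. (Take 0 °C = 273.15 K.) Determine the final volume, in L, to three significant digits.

Convert: T₁ = 354.0 K.
Isothermal, so P V is constant: T₂ = T₁; V₂ = V₁·(P₁/P₂) = 0.2200 L.

V₂ ≈ 0.220 L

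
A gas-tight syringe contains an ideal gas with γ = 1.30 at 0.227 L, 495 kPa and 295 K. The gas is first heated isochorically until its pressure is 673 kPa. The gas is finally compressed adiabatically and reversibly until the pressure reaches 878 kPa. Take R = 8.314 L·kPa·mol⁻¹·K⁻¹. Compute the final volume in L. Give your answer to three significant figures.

V₃ ≈ 0.185 L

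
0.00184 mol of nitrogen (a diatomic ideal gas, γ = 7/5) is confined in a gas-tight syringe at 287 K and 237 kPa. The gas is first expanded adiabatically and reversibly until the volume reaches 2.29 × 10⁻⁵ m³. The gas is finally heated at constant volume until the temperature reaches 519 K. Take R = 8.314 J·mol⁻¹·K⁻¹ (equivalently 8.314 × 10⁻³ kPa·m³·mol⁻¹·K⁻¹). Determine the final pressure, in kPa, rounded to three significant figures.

From PV = nRT: V₁ = nRT₁/P₁ = 1.853e-05 m³.
Reversible adiabatic, γ = 7/5: T₂ = T₁·(V₁/V₂)^(γ−1) = 263.7 K; P₂ = P₁·(V₁/V₂)^γ = 176.1 kPa.
Isochoric, so P/T is constant: V₃ = V₂; P₃ = P₂·(T₃/T₂) = 346.7 kPa.

P₃ ≈ 347 kPa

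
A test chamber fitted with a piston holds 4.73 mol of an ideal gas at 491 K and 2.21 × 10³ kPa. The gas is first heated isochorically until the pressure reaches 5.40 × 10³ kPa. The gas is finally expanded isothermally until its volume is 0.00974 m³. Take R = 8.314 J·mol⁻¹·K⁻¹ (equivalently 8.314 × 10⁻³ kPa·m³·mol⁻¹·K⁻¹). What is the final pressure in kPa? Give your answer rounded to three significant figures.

From PV = nRT: V₁ = nRT₁/P₁ = 0.008737 m³.
Isochoric, so P/T is constant: V₂ = V₁; T₂ = T₁·(P₂/P₁) = 1200 K.
Isothermal, so P V is constant: T₃ = T₂; P₃ = P₂·(V₂/V₃) = 4844 kPa.

P₃ ≈ 4.84e+03 kPa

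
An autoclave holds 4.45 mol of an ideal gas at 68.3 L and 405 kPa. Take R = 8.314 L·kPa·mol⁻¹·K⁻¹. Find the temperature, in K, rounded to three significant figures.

T ≈ 748 K

PV = nRT ⇒ T = PV/(nR) = (405 × 68.3) / (4.45 × 8.314)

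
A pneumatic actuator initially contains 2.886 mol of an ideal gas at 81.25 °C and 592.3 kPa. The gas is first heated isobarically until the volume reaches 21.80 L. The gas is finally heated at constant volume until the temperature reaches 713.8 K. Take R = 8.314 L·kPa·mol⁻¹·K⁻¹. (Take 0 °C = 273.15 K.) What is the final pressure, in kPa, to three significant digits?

Convert: T₁ = 354.4 K.
From PV = nRT: V₁ = nRT₁/P₁ = 14.36 L.
P constant ⇒ V ∝ T: P₂ = P₁; T₂ = T₁·(V₂/V₁) = 538.1 K.
Isochoric, so P/T is constant: V₃ = V₂; P₃ = P₂·(T₃/T₂) = 785.6 kPa.

P₃ ≈ 786 kPa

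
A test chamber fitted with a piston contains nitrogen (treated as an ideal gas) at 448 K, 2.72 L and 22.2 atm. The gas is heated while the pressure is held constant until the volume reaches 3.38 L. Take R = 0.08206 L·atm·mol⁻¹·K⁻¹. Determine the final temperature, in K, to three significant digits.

P constant ⇒ V ∝ T: P₂ = P₁; T₂ = T₁·(V₂/V₁) = 556.7 K.

T₂ ≈ 557 K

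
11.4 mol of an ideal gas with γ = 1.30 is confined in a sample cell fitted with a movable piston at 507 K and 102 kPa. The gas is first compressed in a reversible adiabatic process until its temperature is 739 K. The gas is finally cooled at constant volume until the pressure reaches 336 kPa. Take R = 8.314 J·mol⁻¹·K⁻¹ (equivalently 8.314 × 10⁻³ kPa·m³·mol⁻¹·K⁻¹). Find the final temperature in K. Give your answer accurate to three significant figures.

T₃ ≈ 476 K

From PV = nRT: V₁ = nRT₁/P₁ = 0.4711 m³.
Reversible adiabatic, γ = 1.30: P₂ = P₁·(T₂/T₁)^(γ/(γ−1)) = 522.0 kPa; V₂ = V₁·(T₁/T₂)^(1/(γ−1)) = 0.1342 m³.
V constant ⇒ P ∝ T: V₃ = V₂; T₃ = T₂·(P₃/P₂) = 475.7 K.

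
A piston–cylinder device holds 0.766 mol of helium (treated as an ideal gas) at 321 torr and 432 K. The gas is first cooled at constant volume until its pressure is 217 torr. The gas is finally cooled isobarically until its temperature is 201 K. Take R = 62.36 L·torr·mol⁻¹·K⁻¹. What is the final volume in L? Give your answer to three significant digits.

V₃ ≈ 44.2 L

From PV = nRT: V₁ = nRT₁/P₁ = 64.29 L.
V constant ⇒ P ∝ T: V₂ = V₁; T₂ = T₁·(P₂/P₁) = 292.0 K.
Isobaric, so V/T is constant: P₃ = P₂; V₃ = V₂·(T₃/T₂) = 44.25 L.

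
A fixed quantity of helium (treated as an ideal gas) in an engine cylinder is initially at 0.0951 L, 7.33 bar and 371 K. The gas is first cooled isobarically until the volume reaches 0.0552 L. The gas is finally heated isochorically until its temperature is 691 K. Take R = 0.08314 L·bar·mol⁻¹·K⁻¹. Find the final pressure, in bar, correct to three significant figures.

P constant ⇒ V ∝ T: P₂ = P₁; T₂ = T₁·(V₂/V₁) = 215.3 K.
V constant ⇒ P ∝ T: V₃ = V₂; P₃ = P₂·(T₃/T₂) = 23.52 bar.

P₃ ≈ 23.5 bar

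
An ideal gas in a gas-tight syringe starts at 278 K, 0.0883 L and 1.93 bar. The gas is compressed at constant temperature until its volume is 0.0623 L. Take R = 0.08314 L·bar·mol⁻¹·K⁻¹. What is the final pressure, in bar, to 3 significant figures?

P₂ ≈ 2.74 bar

Isothermal, so P V is constant: T₂ = T₁; P₂ = P₁·(V₁/V₂) = 2.735 bar.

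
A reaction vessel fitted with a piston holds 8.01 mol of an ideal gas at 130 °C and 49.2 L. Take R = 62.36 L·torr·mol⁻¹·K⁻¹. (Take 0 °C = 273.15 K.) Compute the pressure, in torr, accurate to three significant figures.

P ≈ 4.09e+03 torr

Convert: T = 403.15 K.
PV = nRT ⇒ P = nRT/V = (8.01 × 62.36 × 403.15) / 49.2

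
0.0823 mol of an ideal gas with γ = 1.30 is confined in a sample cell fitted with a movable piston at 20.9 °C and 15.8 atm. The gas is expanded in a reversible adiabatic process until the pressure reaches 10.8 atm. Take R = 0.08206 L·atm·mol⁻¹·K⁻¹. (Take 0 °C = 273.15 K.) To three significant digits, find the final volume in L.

V₂ ≈ 0.168 L

Convert: T₁ = 294.0 K.
From PV = nRT: V₁ = nRT₁/P₁ = 0.1257 L.
Reversible adiabatic, γ = 1.30: T₂ = T₁·(P₂/P₁)^((γ−1)/γ) = 269.3 K; V₂ = V₁·(P₁/P₂)^(1/γ) = 0.1684 L.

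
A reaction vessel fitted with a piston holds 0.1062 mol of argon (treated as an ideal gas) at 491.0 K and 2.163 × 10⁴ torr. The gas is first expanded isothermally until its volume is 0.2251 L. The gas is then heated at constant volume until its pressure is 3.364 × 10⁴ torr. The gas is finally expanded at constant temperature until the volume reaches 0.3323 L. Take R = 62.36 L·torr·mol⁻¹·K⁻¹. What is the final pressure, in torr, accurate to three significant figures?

From PV = nRT: V₁ = nRT₁/P₁ = 0.1503 L.
T constant ⇒ Boyle's law P V = const: T₂ = T₁; P₂ = P₁·(V₁/V₂) = 1.445e+04 torr.
Isochoric, so P/T is constant: V₃ = V₂; T₃ = T₂·(P₃/P₂) = 1143 K.
Isothermal, so P V is constant: T₄ = T₃; P₄ = P₃·(V₃/V₄) = 2.279e+04 torr.

P₄ ≈ 2.28e+04 torr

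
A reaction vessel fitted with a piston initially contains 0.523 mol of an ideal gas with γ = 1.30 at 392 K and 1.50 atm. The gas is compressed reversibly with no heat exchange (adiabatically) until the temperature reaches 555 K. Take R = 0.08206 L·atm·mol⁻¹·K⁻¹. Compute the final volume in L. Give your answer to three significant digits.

V₂ ≈ 3.52 L

From PV = nRT: V₁ = nRT₁/P₁ = 11.22 L.
Adiabatic (γ = 1.30), T V^(γ−1) and P V^γ constant: P₂ = P₁·(T₂/T₁)^(γ/(γ−1)) = 6.768 atm; V₂ = V₁·(T₁/T₂)^(1/(γ−1)) = 3.519 L.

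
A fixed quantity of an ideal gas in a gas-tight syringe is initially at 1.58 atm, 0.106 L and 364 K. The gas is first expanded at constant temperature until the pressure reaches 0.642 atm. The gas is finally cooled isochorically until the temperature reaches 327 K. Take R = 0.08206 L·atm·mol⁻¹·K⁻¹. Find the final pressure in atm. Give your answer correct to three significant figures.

P₃ ≈ 0.577 atm

T constant ⇒ Boyle's law P V = const: T₂ = T₁; V₂ = V₁·(P₁/P₂) = 0.2609 L.
Isochoric, so P/T is constant: V₃ = V₂; P₃ = P₂·(T₃/T₂) = 0.5767 atm.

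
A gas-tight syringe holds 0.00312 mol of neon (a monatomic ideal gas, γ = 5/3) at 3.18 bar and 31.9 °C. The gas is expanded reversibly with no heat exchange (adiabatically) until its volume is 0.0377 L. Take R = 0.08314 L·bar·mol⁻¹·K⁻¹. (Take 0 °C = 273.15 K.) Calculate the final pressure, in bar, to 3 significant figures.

P₂ ≈ 1.59 bar

Convert: T₁ = 305.0 K.
From PV = nRT: V₁ = nRT₁/P₁ = 0.02488 L.
Adiabatic (γ = 5/3), T V^(γ−1) and P V^γ constant: T₂ = T₁·(V₁/V₂)^(γ−1) = 231.3 K; P₂ = P₁·(V₁/V₂)^γ = 1.591 bar.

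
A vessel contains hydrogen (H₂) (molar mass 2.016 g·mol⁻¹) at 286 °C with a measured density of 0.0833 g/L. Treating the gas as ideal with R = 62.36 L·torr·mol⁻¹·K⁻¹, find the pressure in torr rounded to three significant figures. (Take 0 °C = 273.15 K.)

P ≈ 1.44e+03 torr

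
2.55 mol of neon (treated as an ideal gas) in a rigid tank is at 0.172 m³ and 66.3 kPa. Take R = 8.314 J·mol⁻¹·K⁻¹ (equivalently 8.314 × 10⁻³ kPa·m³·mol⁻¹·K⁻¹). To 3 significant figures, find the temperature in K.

T ≈ 538 K

PV = nRT ⇒ T = PV/(nR) = (66.3 × 0.172) / (2.55 × 8.314 × 10⁻³)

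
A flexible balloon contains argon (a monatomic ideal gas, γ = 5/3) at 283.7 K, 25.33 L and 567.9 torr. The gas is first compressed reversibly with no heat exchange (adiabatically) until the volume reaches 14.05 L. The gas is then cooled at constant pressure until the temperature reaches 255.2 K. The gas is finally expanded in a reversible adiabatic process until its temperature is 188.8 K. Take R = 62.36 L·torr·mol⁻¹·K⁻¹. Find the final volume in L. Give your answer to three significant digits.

V₄ ≈ 13.4 L

Adiabatic (γ = 5/3), T V^(γ−1) and P V^γ constant: T₂ = T₁·(V₁/V₂)^(γ−1) = 420.2 K; P₂ = P₁·(V₁/V₂)^γ = 1517 torr.
P constant ⇒ V ∝ T: P₃ = P₂; V₃ = V₂·(T₃/T₂) = 8.532 L.
Adiabatic (γ = 5/3), T V^(γ−1) and P V^γ constant: P₄ = P₃·(T₄/T₃)^(γ/(γ−1)) = 714.0 torr; V₄ = V₃·(T₃/T₄)^(1/(γ−1)) = 13.41 L.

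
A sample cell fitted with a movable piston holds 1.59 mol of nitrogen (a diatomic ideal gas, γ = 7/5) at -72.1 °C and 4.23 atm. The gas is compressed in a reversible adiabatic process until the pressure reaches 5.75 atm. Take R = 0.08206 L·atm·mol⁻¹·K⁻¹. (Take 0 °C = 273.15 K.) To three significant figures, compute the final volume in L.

Convert: T₁ = 201.0 K.
From PV = nRT: V₁ = nRT₁/P₁ = 6.201 L.
Reversible adiabatic, γ = 7/5: T₂ = T₁·(P₂/P₁)^((γ−1)/γ) = 219.5 K; V₂ = V₁·(P₁/P₂)^(1/γ) = 4.980 L.

V₂ ≈ 4.98 L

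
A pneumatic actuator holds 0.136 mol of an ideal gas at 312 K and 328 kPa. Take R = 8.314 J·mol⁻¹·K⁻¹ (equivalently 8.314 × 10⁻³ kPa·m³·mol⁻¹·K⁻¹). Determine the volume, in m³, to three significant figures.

PV = nRT ⇒ V = nRT/P = (0.136 × 8.314 × 10⁻³ × 312) / 328

V ≈ 0.00108 m³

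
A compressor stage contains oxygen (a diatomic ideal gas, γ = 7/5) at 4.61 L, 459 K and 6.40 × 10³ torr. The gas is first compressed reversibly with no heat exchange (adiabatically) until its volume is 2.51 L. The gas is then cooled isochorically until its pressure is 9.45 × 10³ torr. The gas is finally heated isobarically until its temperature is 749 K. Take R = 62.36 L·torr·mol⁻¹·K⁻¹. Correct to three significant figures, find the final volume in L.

V₄ ≈ 5.09 L

Adiabatic (γ = 7/5), T V^(γ−1) and P V^γ constant: T₂ = T₁·(V₁/V₂)^(γ−1) = 585.4 K; P₂ = P₁·(V₁/V₂)^γ = 1.499e+04 torr.
Isochoric, so P/T is constant: V₃ = V₂; T₃ = T₂·(P₃/P₂) = 369.0 K.
P constant ⇒ V ∝ T: P₄ = P₃; V₄ = V₃·(T₄/T₃) = 5.095 L.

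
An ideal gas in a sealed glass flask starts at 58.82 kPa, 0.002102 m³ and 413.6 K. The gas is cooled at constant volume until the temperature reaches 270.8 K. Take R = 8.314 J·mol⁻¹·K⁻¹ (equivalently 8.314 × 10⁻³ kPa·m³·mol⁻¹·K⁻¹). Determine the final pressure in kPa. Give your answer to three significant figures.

P₂ ≈ 38.5 kPa

V constant ⇒ P ∝ T: V₂ = V₁; P₂ = P₁·(T₂/T₁) = 38.51 kPa.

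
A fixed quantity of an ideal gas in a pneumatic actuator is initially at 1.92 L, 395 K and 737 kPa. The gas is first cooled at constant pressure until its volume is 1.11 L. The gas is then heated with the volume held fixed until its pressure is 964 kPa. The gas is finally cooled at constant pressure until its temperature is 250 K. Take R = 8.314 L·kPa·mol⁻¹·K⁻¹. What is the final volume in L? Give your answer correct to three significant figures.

Isobaric, so V/T is constant: P₂ = P₁; T₂ = T₁·(V₂/V₁) = 228.4 K.
V constant ⇒ P ∝ T: V₃ = V₂; T₃ = T₂·(P₃/P₂) = 298.7 K.
P constant ⇒ V ∝ T: P₄ = P₃; V₄ = V₃·(T₄/T₃) = 0.9290 L.

V₄ ≈ 0.929 L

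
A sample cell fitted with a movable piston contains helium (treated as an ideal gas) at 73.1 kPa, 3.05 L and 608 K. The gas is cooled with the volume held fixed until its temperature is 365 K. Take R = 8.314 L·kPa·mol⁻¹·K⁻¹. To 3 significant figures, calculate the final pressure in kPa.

P₂ ≈ 43.9 kPa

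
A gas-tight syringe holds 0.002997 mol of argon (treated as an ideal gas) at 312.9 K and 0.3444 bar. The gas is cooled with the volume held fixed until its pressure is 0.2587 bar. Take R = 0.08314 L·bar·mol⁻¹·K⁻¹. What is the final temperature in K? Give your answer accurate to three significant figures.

From PV = nRT: V₁ = nRT₁/P₁ = 0.2264 L.
Isochoric, so P/T is constant: V₂ = V₁; T₂ = T₁·(P₂/P₁) = 235.0 K.

T₂ ≈ 235 K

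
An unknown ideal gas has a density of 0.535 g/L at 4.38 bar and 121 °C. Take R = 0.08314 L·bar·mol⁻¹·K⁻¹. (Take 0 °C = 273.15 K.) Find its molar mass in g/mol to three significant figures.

ρ = PM/(RT) ⇒ M = ρRT/P = (0.535 × 0.08314 × 394.1) / 4.38

M ≈ 4.00 g/mol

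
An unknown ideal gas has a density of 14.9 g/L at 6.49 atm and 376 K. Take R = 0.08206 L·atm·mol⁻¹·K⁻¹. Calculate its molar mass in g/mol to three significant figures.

M ≈ 70.8 g/mol

ρ = PM/(RT) ⇒ M = ρRT/P = (14.9 × 0.08206 × 376.0) / 6.49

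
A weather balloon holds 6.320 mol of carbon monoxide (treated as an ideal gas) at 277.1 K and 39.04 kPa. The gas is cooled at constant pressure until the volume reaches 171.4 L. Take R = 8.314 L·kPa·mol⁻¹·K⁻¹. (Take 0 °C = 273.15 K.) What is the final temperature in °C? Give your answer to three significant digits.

From PV = nRT: V₁ = nRT₁/P₁ = 373.0 L.
Isobaric, so V/T is constant: P₂ = P₁; T₂ = T₁·(V₂/V₁) = 127.3 K.

T₂ ≈ -146 °C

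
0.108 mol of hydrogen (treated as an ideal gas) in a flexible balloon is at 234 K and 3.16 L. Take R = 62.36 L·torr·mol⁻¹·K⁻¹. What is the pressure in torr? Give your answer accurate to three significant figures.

P ≈ 499 torr

PV = nRT ⇒ P = nRT/V = (0.108 × 62.36 × 234) / 3.16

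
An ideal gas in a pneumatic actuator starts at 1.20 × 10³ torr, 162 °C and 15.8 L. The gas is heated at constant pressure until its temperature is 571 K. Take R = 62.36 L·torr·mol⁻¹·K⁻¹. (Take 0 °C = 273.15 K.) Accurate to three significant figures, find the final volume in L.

Convert: T₁ = 435.1 K.
Isobaric, so V/T is constant: P₂ = P₁; V₂ = V₁·(T₂/T₁) = 20.73 L.

V₂ ≈ 20.7 L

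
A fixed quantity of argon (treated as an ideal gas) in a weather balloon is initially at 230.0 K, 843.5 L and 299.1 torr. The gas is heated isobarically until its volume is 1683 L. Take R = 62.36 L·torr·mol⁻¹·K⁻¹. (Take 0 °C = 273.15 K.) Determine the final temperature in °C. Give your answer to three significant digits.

Isobaric, so V/T is constant: P₂ = P₁; T₂ = T₁·(V₂/V₁) = 458.9 K.

T₂ ≈ 186 °C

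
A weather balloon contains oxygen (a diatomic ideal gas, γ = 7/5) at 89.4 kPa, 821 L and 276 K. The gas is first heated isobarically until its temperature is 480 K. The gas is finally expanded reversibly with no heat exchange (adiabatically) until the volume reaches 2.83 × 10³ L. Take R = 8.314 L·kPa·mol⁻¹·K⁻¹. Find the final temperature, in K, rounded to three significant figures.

T₃ ≈ 365 K

P constant ⇒ V ∝ T: P₂ = P₁; V₂ = V₁·(T₂/T₁) = 1428 L.
Reversible adiabatic, γ = 7/5: T₃ = T₂·(V₂/V₃)^(γ−1) = 365.1 K; P₃ = P₂·(V₂/V₃)^γ = 34.31 kPa.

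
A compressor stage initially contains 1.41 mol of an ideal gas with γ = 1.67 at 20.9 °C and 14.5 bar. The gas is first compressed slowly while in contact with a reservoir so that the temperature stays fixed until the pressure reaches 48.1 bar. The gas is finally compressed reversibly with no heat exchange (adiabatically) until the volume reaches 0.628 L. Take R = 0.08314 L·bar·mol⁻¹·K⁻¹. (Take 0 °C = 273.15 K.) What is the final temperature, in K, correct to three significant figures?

Convert: T₁ = 294.0 K.
From PV = nRT: V₁ = nRT₁/P₁ = 2.377 L.
T constant ⇒ Boyle's law P V = const: T₂ = T₁; V₂ = V₁·(P₁/P₂) = 0.7166 L.
Reversible adiabatic, γ = 1.67: T₃ = T₂·(V₂/V₃)^(γ−1) = 321.2 K; P₃ = P₂·(V₂/V₃)^γ = 59.97 bar.

T₃ ≈ 321 K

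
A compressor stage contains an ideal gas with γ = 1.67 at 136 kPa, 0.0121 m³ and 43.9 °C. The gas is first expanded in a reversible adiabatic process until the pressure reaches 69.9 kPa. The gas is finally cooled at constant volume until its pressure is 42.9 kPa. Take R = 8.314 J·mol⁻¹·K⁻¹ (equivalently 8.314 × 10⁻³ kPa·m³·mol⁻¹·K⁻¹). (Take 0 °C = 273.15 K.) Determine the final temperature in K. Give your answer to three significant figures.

Convert: T₁ = 317.0 K.
Adiabatic (γ = 1.67), T V^(γ−1) and P V^γ constant: T₂ = T₁·(P₂/P₁)^((γ−1)/γ) = 242.7 K; V₂ = V₁·(P₁/P₂)^(1/γ) = 0.01803 m³.
V constant ⇒ P ∝ T: V₃ = V₂; T₃ = T₂·(P₃/P₂) = 149.0 K.

T₃ ≈ 149 K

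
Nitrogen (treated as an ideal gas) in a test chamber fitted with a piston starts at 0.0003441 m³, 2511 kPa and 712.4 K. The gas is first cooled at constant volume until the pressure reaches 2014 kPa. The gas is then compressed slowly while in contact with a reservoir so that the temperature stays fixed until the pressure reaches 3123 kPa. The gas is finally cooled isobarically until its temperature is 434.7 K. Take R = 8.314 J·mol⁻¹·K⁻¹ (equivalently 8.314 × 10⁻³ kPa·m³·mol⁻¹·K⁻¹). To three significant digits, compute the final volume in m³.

V₄ ≈ 0.000169 m³

V constant ⇒ P ∝ T: V₂ = V₁; T₂ = T₁·(P₂/P₁) = 571.4 K.
Isothermal, so P V is constant: T₃ = T₂; V₃ = V₂·(P₂/P₃) = 0.0002219 m³.
Isobaric, so V/T is constant: P₄ = P₃; V₄ = V₃·(T₄/T₃) = 0.0001688 m³.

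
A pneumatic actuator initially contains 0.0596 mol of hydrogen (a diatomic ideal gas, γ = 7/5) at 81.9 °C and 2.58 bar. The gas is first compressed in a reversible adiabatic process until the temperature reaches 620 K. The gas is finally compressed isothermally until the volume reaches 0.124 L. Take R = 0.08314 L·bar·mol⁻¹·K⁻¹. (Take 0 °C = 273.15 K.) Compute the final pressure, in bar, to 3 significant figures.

Convert: T₁ = 355.0 K.
From PV = nRT: V₁ = nRT₁/P₁ = 0.6819 L.
Reversible adiabatic, γ = 7/5: P₂ = P₁·(T₂/T₁)^(γ/(γ−1)) = 18.15 bar; V₂ = V₁·(T₁/T₂)^(1/(γ−1)) = 0.1692 L.
T constant ⇒ Boyle's law P V = const: T₃ = T₂; P₃ = P₂·(V₂/V₃) = 24.78 bar.

P₃ ≈ 24.8 bar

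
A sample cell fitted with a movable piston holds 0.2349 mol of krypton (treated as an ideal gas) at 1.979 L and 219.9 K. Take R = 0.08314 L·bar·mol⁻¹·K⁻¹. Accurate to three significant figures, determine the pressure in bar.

PV = nRT ⇒ P = nRT/V = (0.2349 × 0.08314 × 219.9) / 1.979

P ≈ 2.17 bar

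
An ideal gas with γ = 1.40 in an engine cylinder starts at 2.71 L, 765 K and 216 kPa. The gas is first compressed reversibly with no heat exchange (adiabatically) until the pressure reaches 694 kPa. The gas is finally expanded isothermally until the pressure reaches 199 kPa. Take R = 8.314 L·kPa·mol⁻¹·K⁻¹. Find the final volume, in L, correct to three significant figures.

Adiabatic (γ = 1.40), T V^(γ−1) and P V^γ constant: T₂ = T₁·(P₂/P₁)^((γ−1)/γ) = 1068 K; V₂ = V₁·(P₁/P₂)^(1/γ) = 1.177 L.
T constant ⇒ Boyle's law P V = const: T₃ = T₂; V₃ = V₂·(P₂/P₃) = 4.106 L.

V₃ ≈ 4.11 L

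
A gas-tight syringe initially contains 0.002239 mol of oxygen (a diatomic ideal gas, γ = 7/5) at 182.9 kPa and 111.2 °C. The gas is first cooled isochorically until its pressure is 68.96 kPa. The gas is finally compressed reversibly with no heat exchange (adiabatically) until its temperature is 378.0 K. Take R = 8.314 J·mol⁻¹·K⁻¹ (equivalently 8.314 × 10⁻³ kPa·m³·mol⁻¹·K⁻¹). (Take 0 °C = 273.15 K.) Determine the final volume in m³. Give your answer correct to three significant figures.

Convert: T₁ = 384.3 K.
From PV = nRT: V₁ = nRT₁/P₁ = 3.912e-05 m³.
Isochoric, so P/T is constant: V₂ = V₁; T₂ = T₁·(P₂/P₁) = 144.9 K.
Reversible adiabatic, γ = 7/5: P₃ = P₂·(T₃/T₂)^(γ/(γ−1)) = 1977 kPa; V₃ = V₂·(T₂/T₃)^(1/(γ−1)) = 3.560e-06 m³.

V₃ ≈ 3.56e-06 m³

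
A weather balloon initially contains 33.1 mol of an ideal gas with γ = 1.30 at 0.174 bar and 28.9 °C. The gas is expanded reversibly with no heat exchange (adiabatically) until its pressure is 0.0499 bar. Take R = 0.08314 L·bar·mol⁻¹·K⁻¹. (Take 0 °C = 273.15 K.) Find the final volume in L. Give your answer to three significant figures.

V₂ ≈ 1.25e+04 L

Convert: T₁ = 302.0 K.
From PV = nRT: V₁ = nRT₁/P₁ = 4777 L.
Reversible adiabatic, γ = 1.30: T₂ = T₁·(P₂/P₁)^((γ−1)/γ) = 226.4 K; V₂ = V₁·(P₁/P₂)^(1/γ) = 1.249e+04 L.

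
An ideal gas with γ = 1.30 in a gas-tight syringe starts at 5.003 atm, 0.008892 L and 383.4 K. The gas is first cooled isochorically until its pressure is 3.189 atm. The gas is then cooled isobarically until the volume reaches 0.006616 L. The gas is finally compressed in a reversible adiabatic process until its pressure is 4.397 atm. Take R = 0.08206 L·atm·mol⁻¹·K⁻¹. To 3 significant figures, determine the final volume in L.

V constant ⇒ P ∝ T: V₂ = V₁; T₂ = T₁·(P₂/P₁) = 244.4 K.
Isobaric, so V/T is constant: P₃ = P₂; T₃ = T₂·(V₃/V₂) = 181.8 K.
Reversible adiabatic, γ = 1.30: T₄ = T₃·(P₄/P₃)^((γ−1)/γ) = 195.8 K; V₄ = V₃·(P₃/P₄)^(1/γ) = 0.005168 L.

V₄ ≈ 0.00517 L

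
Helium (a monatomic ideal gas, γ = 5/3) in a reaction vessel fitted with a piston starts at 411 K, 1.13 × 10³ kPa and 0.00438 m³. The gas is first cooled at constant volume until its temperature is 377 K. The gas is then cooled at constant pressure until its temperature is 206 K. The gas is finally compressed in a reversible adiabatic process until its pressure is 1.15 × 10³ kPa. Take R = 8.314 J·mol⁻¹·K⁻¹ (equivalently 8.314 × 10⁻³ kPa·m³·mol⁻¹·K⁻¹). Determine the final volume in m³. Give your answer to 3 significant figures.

V₄ ≈ 0.00225 m³

V constant ⇒ P ∝ T: V₂ = V₁; P₂ = P₁·(T₂/T₁) = 1037 kPa.
Isobaric, so V/T is constant: P₃ = P₂; V₃ = V₂·(T₃/T₂) = 0.002393 m³.
Reversible adiabatic, γ = 5/3: T₄ = T₃·(P₄/P₃)^((γ−1)/γ) = 214.7 K; V₄ = V₃·(P₃/P₄)^(1/γ) = 0.002249 m³.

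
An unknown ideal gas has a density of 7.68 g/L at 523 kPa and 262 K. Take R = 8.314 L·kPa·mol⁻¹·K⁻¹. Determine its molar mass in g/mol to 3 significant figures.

M ≈ 32.0 g/mol

ρ = PM/(RT) ⇒ M = ρRT/P = (7.68 × 8.314 × 262.0) / 523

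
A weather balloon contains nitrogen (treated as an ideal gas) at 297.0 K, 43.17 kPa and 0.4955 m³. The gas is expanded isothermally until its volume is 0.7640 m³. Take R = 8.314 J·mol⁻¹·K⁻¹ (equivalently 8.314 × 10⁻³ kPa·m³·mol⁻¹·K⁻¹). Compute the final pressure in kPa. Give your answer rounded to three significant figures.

P₂ ≈ 28.0 kPa

T constant ⇒ Boyle's law P V = const: T₂ = T₁; P₂ = P₁·(V₁/V₂) = 28.00 kPa.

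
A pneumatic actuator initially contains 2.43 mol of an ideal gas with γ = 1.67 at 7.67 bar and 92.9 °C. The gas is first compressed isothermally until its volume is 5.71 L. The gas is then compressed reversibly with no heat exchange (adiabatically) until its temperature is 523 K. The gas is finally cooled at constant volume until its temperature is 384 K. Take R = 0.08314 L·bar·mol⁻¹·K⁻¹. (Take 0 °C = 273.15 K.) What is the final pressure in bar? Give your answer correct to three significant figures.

Convert: T₁ = 366.0 K.
From PV = nRT: V₁ = nRT₁/P₁ = 9.642 L.
T constant ⇒ Boyle's law P V = const: T₂ = T₁; P₂ = P₁·(V₁/V₂) = 12.95 bar.
Adiabatic (γ = 1.67), T V^(γ−1) and P V^γ constant: P₃ = P₂·(T₃/T₂)^(γ/(γ−1)) = 31.52 bar; V₃ = V₂·(T₂/T₃)^(1/(γ−1)) = 3.352 L.
Isochoric, so P/T is constant: V₄ = V₃; P₄ = P₃·(T₄/T₃) = 23.14 bar.

P₄ ≈ 23.1 bar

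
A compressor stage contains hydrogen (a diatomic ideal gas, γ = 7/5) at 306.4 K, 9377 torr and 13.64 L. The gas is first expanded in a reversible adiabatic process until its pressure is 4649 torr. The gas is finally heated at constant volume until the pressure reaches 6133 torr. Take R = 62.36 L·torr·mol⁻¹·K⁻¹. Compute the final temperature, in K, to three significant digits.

Adiabatic (γ = 7/5), T V^(γ−1) and P V^γ constant: T₂ = T₁·(P₂/P₁)^((γ−1)/γ) = 250.7 K; V₂ = V₁·(P₁/P₂)^(1/γ) = 22.51 L.
V constant ⇒ P ∝ T: V₃ = V₂; T₃ = T₂·(P₃/P₂) = 330.8 K.

T₃ ≈ 331 K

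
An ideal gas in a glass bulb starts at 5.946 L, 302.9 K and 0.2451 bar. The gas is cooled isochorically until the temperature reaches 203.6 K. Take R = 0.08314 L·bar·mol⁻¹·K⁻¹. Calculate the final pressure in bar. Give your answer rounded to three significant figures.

Isochoric, so P/T is constant: V₂ = V₁; P₂ = P₁·(T₂/T₁) = 0.1647 bar.

P₂ ≈ 0.165 bar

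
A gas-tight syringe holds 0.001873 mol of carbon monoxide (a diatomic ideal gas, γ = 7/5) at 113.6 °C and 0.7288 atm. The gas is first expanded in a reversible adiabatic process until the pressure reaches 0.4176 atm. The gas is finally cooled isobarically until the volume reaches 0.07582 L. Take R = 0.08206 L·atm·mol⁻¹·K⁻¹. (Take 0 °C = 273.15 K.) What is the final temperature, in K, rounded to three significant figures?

T₃ ≈ 206 K

Convert: T₁ = 386.8 K.
From PV = nRT: V₁ = nRT₁/P₁ = 0.08156 L.
Adiabatic (γ = 7/5), T V^(γ−1) and P V^γ constant: T₂ = T₁·(P₂/P₁)^((γ−1)/γ) = 329.9 K; V₂ = V₁·(P₁/P₂)^(1/γ) = 0.1214 L.
P constant ⇒ V ∝ T: P₃ = P₂; T₃ = T₂·(V₃/V₂) = 206.0 K.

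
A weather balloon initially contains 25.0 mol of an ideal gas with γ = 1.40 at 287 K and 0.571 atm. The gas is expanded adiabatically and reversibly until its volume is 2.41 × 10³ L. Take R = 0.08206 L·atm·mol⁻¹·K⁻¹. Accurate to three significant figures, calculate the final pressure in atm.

P₂ ≈ 0.174 atm

From PV = nRT: V₁ = nRT₁/P₁ = 1031 L.
Adiabatic (γ = 1.40), T V^(γ−1) and P V^γ constant: T₂ = T₁·(V₁/V₂)^(γ−1) = 204.4 K; P₂ = P₁·(V₁/V₂)^γ = 0.1740 atm.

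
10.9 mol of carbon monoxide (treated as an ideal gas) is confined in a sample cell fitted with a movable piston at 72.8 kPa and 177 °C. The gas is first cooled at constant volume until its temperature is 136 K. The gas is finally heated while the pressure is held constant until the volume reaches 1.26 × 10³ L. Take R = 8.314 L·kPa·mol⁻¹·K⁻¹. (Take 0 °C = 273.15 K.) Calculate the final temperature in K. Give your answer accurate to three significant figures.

Convert: T₁ = 450.1 K.
From PV = nRT: V₁ = nRT₁/P₁ = 560.4 L.
V constant ⇒ P ∝ T: V₂ = V₁; P₂ = P₁·(T₂/T₁) = 21.99 kPa.
Isobaric, so V/T is constant: P₃ = P₂; T₃ = T₂·(V₃/V₂) = 305.8 K.

T₃ ≈ 306 K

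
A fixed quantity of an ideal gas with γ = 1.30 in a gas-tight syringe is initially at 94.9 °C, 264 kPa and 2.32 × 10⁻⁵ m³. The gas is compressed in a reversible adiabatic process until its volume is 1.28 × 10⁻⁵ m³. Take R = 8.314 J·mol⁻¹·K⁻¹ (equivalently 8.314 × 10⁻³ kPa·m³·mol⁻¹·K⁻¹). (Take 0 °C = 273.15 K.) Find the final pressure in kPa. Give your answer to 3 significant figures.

Convert: T₁ = 368.0 K.
Reversible adiabatic, γ = 1.30: T₂ = T₁·(V₁/V₂)^(γ−1) = 439.9 K; P₂ = P₁·(V₁/V₂)^γ = 572.0 kPa.

P₂ ≈ 572 kPa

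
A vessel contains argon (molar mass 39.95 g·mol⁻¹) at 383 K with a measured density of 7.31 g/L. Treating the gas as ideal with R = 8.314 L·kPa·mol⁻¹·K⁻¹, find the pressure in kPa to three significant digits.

P ≈ 583 kPa

ρ = PM/(RT) ⇒ P = ρRT/M = (7.31 × 8.314 × 383.0) / 39.95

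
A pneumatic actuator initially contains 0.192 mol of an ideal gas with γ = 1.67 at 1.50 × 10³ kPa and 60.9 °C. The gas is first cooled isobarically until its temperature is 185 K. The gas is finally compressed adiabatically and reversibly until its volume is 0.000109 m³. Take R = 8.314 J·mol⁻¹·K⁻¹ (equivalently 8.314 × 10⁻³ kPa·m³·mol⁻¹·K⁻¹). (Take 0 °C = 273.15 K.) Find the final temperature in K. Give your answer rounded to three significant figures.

T₃ ≈ 275 K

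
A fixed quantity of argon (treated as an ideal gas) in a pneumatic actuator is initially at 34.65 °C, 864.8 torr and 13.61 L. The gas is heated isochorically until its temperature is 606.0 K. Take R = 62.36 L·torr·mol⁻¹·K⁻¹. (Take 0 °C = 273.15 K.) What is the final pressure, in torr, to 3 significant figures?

P₂ ≈ 1.70e+03 torr

Convert: T₁ = 307.8 K.
Isochoric, so P/T is constant: V₂ = V₁; P₂ = P₁·(T₂/T₁) = 1703 torr.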